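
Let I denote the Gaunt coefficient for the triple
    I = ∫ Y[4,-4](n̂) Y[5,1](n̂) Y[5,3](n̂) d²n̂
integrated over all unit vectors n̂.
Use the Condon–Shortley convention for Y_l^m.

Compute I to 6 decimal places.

-0.168084

m-sum 0 ✓  L=14 even ✓  1≤5≤9 ✓
Π(2lᵢ+1) = 9×11×11 = 1089
triangle coeff Δ(4,5,5) = 1/3153150
Σ_t [0,4]: t=0:+1/69120 t=1:−1/1728 t=2:+1/576 t=3:−1/1728 t=4:+1/69120 = 7/11520
(3j)²=2/143 [(4 5 5; 0 0 0)], sign=-1
Σ_t [4,4]: t=4:+1/27648 = 1/27648
(3j)²=10/429 [(4 5 5; -4 1 3)], sign=+1
⇒ 4πI² = 60/169
I = (-1)√(60/169/(4π)) = -0.16808437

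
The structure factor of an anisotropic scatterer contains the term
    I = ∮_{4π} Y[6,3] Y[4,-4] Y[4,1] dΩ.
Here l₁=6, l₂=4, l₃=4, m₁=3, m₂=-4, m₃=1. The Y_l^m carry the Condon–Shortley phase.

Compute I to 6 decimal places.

0.155830

m-sum 0 ✓  L=14 even ✓  2≤4≤10 ✓
Π(2lᵢ+1) = 13×9×9 = 1053
triangle coeff Δ(6,4,4) = 1/1261260
Σ_t [2,4]: t=2:+1/4608 t=3:−1/1296 t=4:+1/4608 = -7/20736
(3j)²=20/1287 [(6 4 4; 0 0 0)], sign=-1
Σ_t [0,0]: t=0:+1/51840 = 1/51840
(3j)²=8/429 [(6 4 4; 3 -4 1)], sign=-1
⇒ 4πI² = 480/1573
I = (+1)√(480/1573/(4π)) = 0.15583009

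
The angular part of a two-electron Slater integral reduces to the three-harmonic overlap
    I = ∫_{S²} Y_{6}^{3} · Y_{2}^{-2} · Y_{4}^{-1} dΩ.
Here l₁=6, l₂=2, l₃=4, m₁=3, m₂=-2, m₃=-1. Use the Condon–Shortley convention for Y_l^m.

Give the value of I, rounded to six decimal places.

-0.178526

Rules hold: Σm=0, L=12 even, 4≤4≤8.
N = 13·5·9 = 585
Δ = 4!·8!·0!/13! = 1/6435
Racah Σ t=2..2: t=2:+1/2304 = 1/2304
⇒ 3j(6 2 4; 0 0 0)² = 5/143, sgn +1
Racah Σ t=0..0: t=0:+1/17280 = 1/17280
⇒ 3j(6 2 4; 3 -2 -1)² = 14/715, sgn -1
4πI² = N·(3j₀)²·(3jₘ)² = 630/1573
I = -1·√(0.400509/4π) = -0.17852580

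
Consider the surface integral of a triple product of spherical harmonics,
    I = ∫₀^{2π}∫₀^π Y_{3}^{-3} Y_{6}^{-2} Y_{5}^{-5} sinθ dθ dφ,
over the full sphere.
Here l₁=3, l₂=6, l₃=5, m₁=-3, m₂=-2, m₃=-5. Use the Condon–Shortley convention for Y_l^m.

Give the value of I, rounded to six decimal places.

0.000000

-3 − 2 − 5 = -10 ≠ 0: azimuthal integral kills it; I = 0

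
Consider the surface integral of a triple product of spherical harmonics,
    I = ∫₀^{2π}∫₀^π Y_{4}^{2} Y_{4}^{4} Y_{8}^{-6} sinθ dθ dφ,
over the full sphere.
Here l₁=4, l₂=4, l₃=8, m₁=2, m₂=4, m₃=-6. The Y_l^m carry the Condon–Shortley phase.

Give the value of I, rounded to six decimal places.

0.183531

Checks pass: Σm=0; 16 even; l₃=8∈[0,8].
(2·4+1)(2·4+1)(2·8+1) = 1377
Δ: 0! 8! 8! / 17! → 1/218790
sum: t=0:+1/331776 = 1/331776
3j²(4 4 8; 0 0 0) = Δ·Π!·Σ² = 490/21879  (sign +1)
sum: t=0:+1/58060800 = 1/58060800
3j²(4 4 8; 2 4 -6) = Δ·Π!·Σ² = 7/510  (sign +1)
combine: 4πI² = 1377·490/21879·7/510 = 1029/2431
take √, sign +1: I = 0.18353136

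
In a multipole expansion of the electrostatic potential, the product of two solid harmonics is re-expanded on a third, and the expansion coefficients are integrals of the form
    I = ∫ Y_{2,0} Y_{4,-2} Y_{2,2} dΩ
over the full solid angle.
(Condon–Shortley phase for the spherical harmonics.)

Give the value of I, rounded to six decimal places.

Checks pass: Σm=0; 8 even; l₃=2∈[2,6].
(2·2+1)(2·4+1)(2·2+1) = 225
Δ: 4! 0! 4! / 9! → 1/630
sum: t=2:+1/16 = 1/16
3j²(2 4 2; 0 0 0) = Δ·Π!·Σ² = 2/35  (sign +1)
sum: t=2:+1/96 = 1/96
3j²(2 4 2; 0 -2 2) = Δ·Π!·Σ² = 1/42  (sign +1)
combine: 4πI² = 225·2/35·1/42 = 15/49
take √, sign +1: I = 0.15607835

0.156078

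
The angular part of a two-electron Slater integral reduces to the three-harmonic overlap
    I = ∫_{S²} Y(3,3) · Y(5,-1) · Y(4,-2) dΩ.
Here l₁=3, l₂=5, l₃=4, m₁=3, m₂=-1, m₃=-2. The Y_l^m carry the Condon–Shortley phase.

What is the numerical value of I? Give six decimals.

0.143662

m-sum 0 ✓  L=12 even ✓  2≤4≤8 ✓
Π(2lᵢ+1) = 7×11×9 = 693
triangle coeff Δ(3,5,4) = 1/180180
Σ_t [1,3]: t=1:−1/576 t=2:+1/144 t=3:−1/576 = 1/288
(3j)²=20/1001 [(3 5 4; 0 0 0)], sign=+1
Σ_t [0,0]: t=0:+1/2304 = 1/2304
(3j)²=75/4004 [(3 5 4; 3 -1 -2)], sign=+1
⇒ 4πI² = 3375/13013
I = (+1)√(3375/13013/(4π)) = 0.14366244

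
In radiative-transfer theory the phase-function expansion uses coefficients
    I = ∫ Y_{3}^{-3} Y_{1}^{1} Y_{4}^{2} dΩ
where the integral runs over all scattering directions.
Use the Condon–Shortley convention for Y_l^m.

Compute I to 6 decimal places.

0.061558

Rules hold: Σm=0, L=8 even, 2≤4≤4.
N = 7·3·9 = 189
Δ = 0!·6!·2!/9! = 1/252
Racah Σ t=0..0: t=0:+1/36 = 1/36
⇒ 3j(3 1 4; 0 0 0)² = 4/63, sgn +1
Racah Σ t=0..0: t=0:+1/1440 = 1/1440
⇒ 3j(3 1 4; -3 1 2)² = 1/252, sgn +1
4πI² = N·(3j₀)²·(3jₘ)² = 1/21
I = +1·√(0.047619/4π) = 0.06155813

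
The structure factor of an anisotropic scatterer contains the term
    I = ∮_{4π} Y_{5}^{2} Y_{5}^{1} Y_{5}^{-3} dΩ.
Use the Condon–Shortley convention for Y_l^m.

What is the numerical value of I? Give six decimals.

L=15 odd ⇒ parity kills the (l;000) factor ⇒ I = 0

0.000000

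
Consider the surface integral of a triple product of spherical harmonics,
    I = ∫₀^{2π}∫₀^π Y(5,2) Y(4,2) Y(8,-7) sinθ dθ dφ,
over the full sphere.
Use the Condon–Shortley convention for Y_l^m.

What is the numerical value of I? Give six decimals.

0.000000

2 + 2 − 7 = -3 ≠ 0: azimuthal integral kills it; I = 0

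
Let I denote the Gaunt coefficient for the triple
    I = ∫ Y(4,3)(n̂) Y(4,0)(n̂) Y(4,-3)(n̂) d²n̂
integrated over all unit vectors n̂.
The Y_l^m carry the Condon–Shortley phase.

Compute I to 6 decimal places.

Rules hold: Σm=0, L=12 even, 0≤4≤8.
N = 9·9·9 = 729
Δ = 4!·4!·4!/13! = 1/450450
Racah Σ t=0..4: t=0:+1/13824 t=1:−1/216 t=2:+1/64 t=3:−1/216 t=4:+1/13824 = 5/768
⇒ 3j(4 4 4; 0 0 0)² = 18/1001, sgn +1
Racah Σ t=0..1: t=0:+1/3456 t=1:−1/864 = -1/1152
⇒ 3j(4 4 4; 3 0 -3)² = 7/286, sgn +1
4πI² = N·(3j₀)²·(3jₘ)² = 6561/20449
I = +1·√(0.320847/4π) = 0.15978796

0.159788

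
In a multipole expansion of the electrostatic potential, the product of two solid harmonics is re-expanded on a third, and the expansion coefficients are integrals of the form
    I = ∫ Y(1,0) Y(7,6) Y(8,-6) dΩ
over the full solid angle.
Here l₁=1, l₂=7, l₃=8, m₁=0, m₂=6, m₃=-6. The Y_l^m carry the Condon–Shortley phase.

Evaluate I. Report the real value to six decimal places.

0.161907

Checks pass: Σm=0; 16 even; l₃=8∈[6,8].
(2·1+1)(2·7+1)(2·8+1) = 765
Δ: 0! 2! 14! / 17! → 1/2040
sum: t=0:+1/25401600 = 1/25401600
3j²(1 7 8; 0 0 0) = Δ·Π!·Σ² = 8/255  (sign +1)
sum: t=0:+1/6227020800 = 1/6227020800
3j²(1 7 8; 0 6 -6) = Δ·Π!·Σ² = 7/510  (sign +1)
combine: 4πI² = 765·8/255·7/510 = 28/85
take √, sign +1: I = 0.16190663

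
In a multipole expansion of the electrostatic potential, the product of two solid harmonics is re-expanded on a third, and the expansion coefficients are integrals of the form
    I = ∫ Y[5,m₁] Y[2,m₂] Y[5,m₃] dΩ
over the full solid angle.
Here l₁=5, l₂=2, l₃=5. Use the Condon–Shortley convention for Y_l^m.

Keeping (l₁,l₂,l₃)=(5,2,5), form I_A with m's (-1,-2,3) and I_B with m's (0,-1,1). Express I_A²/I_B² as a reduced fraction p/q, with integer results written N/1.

l's match ⇒ only the (l;m) 3-j factors differ between A and B.
A: triangle coeff Δ(5,2,5) = 1/38610; Σ_t [0,0]: t=0:+1/5760 = 1/5760; (3j)²=56/2145 [(5 2 5; -1 -2 3)], sign=+1
B: triangle coeff Δ(5,2,5) = 1/38610; Σ_t [0,1]: t=0:+1/1440 t=1:−1/1152 = -1/5760; (3j)²=1/858 [(5 2 5; 0 -1 1)], sign=-1
I_A²/I_B² = (56/2145)/(1/858) = 112/5

112/5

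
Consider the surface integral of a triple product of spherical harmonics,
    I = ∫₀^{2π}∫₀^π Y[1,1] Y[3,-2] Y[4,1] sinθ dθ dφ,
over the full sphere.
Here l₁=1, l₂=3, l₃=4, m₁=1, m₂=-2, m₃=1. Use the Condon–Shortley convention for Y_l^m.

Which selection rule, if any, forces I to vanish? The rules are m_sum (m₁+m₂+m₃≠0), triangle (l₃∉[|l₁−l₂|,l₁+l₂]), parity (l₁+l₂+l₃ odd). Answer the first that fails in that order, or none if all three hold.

azimuthal sum: 1 − 2 + 1 = 0  ✓
2 ≤ 4 ≤ 4 (triangle on l)  ✓
L = 1 + 3 + 4 = 8 (even)  ✓

none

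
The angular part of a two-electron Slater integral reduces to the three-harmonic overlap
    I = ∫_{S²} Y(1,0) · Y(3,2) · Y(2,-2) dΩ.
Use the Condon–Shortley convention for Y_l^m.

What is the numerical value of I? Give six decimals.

0.184674

Rules hold: Σm=0, L=6 even, 2≤2≤4.
N = 3·7·5 = 105
Δ = 2!·0!·4!/7! = 1/105
Racah Σ t=1..1: t=1:−1/4 = -1/4
⇒ 3j(1 3 2; 0 0 0)² = 3/35, sgn -1
Racah Σ t=1..1: t=1:−1/24 = -1/24
⇒ 3j(1 3 2; 0 2 -2)² = 1/21, sgn -1
4πI² = N·(3j₀)²·(3jₘ)² = 3/7
I = +1·√(0.428571/4π) = 0.18467439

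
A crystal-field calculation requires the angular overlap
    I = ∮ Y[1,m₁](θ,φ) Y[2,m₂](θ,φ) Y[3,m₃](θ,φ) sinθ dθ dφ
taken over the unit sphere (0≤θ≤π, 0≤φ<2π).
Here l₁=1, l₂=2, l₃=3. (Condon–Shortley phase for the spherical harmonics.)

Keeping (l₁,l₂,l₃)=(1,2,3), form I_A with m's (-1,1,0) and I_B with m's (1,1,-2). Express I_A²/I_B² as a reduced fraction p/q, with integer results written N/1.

3/10

Shared (l₁,l₂,l₃)=(1,2,3): N and (l;000)² cancel in I_A²/I_B².
A: Δ = 0!·2!·4!/7! = 1/105; Racah Σ t=0..0: t=0:+1/12 = 1/12; ⇒ 3j(1 2 3; -1 1 0)² = 1/35, sgn -1
B: Δ = 0!·2!·4!/7! = 1/105; Racah Σ t=0..0: t=0:+1/12 = 1/12; ⇒ 3j(1 2 3; 1 1 -2)² = 2/21, sgn -1
I_A²/I_B² = (1/35)/(2/21) = 3/10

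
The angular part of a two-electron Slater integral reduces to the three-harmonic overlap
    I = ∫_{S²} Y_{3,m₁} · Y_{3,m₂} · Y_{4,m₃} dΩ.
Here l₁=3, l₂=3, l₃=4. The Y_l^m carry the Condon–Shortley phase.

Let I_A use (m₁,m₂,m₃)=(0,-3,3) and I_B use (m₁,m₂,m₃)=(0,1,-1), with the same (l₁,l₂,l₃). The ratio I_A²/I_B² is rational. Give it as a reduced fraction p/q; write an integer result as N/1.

21/5

Shared (l₁,l₂,l₃)=(3,3,4): N and (l;000)² cancel in I_A²/I_B².
A: Δ = 2!·4!·4!/11! = 1/34650; Racah Σ t=0..0: t=0:+1/288 = 1/288; ⇒ 3j(3 3 4; 0 -3 3)² = 1/22, sgn -1
B: Δ = 2!·4!·4!/11! = 1/34650; Racah Σ t=0..2: t=0:+1/288 t=1:−1/24 t=2:+1/48 = -5/288; ⇒ 3j(3 3 4; 0 1 -1)² = 5/462, sgn +1
I_A²/I_B² = (1/22)/(5/462) = 21/5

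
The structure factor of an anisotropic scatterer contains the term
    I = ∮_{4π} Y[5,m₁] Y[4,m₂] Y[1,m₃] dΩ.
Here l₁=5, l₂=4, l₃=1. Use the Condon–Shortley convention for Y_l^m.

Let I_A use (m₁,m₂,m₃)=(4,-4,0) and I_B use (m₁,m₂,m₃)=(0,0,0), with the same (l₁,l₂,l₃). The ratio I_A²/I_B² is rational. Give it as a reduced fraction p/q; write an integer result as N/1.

Same 5,4,1: normalisation and zero-m 3j drop out of the ratio.
A: Δ: 8! 2! 0! / 11! → 1/495; sum: t=0:+1/40320 = 1/40320; 3j²(5 4 1; 4 -4 0) = Δ·Π!·Σ² = 1/55  (sign -1)
B: Δ: 8! 2! 0! / 11! → 1/495; sum: t=4:+1/576 = 1/576; 3j²(5 4 1; 0 0 0) = Δ·Π!·Σ² = 5/99  (sign -1)
I_A²/I_B² = (1/55)/(5/99) = 9/25

9/25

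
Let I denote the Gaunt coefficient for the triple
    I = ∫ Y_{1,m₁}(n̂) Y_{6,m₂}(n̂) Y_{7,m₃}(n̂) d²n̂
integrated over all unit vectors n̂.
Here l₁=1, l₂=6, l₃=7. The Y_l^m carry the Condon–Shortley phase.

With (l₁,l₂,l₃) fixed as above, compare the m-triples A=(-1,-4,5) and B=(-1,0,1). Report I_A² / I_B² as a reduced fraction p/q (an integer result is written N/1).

Same 1,6,7: normalisation and zero-m 3j drop out of the ratio.
A: Δ: 0! 2! 12! / 15! → 1/1365; sum: t=0:+1/14515200 = 1/14515200; 3j²(1 6 7; -1 -4 5) = Δ·Π!·Σ² = 22/455  (sign +1)
B: Δ: 0! 2! 12! / 15! → 1/1365; sum: t=0:+1/1036800 = 1/1036800; 3j²(1 6 7; -1 0 1) = Δ·Π!·Σ² = 4/195  (sign +1)
I_A²/I_B² = (22/455)/(4/195) = 33/14

33/14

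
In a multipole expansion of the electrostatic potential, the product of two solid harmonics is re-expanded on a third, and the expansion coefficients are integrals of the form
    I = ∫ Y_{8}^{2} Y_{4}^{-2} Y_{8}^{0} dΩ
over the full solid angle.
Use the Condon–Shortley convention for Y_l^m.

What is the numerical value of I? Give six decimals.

-0.115379

Checks pass: Σm=0; 20 even; l₃=8∈[4,12].
(2·8+1)(2·4+1)(2·8+1) = 2601
Δ: 4! 12! 4! / 21! → 1/185175900
sum: t=0:+1/557383680 t=1:−1/21772800 t=2:+1/8294400 t=3:−1/21772800 t=4:+1/557383680 = 1/30965760
3j²(8 4 8; 0 0 0) = Δ·Π!·Σ² = 36/4199  (sign +1)
sum: t=0:+1/49766400 t=1:−1/21772800 t=2:+1/92897280 = -1/66355200
3j²(8 4 8; 2 -2 0) = Δ·Π!·Σ² = 63/8398  (sign -1)
combine: 4πI² = 2601·36/4199·63/8398 = 10206/61009
take √, sign -1: I = -0.11537877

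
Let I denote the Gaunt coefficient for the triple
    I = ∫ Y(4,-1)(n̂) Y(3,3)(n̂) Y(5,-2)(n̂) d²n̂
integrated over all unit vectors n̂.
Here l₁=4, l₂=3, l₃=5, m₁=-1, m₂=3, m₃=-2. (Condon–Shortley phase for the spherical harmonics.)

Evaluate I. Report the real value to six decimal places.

-0.179179

Rules hold: Σm=0, L=12 even, 1≤5≤7.
N = 9·7·11 = 693
Δ = 2!·6!·4!/13! = 1/180180
Racah Σ t=0..2: t=0:+1/576 t=1:−1/144 t=2:+1/576 = -1/288
⇒ 3j(4 3 5; 0 0 0)² = 20/1001, sgn +1
Racah Σ t=2..2: t=2:+1/1728 = 1/1728
⇒ 3j(4 3 5; -1 3 -2)² = 25/858, sgn -1
4πI² = N·(3j₀)²·(3jₘ)² = 750/1859
I = -1·√(0.403443/4π) = -0.17917854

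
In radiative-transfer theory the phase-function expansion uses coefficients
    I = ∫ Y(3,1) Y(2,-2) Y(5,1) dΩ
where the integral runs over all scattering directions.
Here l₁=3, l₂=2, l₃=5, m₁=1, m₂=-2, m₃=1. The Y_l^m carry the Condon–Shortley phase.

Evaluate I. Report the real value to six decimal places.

Checks pass: Σm=0; 10 even; l₃=5∈[1,5].
(2·3+1)(2·2+1)(2·5+1) = 385
Δ: 0! 6! 4! / 11! → 1/2310
sum: t=0:+1/144 = 1/144
3j²(3 2 5; 0 0 0) = Δ·Π!·Σ² = 10/231  (sign -1)
sum: t=0:+1/1152 = 1/1152
3j²(3 2 5; 1 -2 1) = Δ·Π!·Σ² = 1/154  (sign +1)
combine: 4πI² = 385·10/231·1/154 = 25/231
take √, sign -1: I = -0.09280237

-0.092802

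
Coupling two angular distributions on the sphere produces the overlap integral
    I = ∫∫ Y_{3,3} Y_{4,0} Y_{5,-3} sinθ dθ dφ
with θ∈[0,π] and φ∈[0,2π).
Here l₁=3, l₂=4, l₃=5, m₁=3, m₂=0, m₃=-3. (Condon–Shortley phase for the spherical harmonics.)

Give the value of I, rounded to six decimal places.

0.196280

m-sum 0 ✓  L=12 even ✓  1≤5≤7 ✓
Π(2lᵢ+1) = 7×9×11 = 693
triangle coeff Δ(3,4,5) = 1/180180
Σ_t [0,2]: t=0:+1/576 t=1:−1/144 t=2:+1/576 = -1/288
(3j)²=20/1001 [(3 4 5; 0 0 0)], sign=+1
Σ_t [0,0]: t=0:+1/2304 = 1/2304
(3j)²=5/143 [(3 4 5; 3 0 -3)], sign=+1
⇒ 4πI² = 900/1859
I = (+1)√(900/1859/(4π)) = 0.19628026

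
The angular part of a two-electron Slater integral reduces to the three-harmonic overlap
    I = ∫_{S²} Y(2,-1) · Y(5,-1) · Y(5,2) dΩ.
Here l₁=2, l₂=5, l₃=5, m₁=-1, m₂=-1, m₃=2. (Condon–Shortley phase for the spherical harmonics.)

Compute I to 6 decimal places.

Checks pass: Σm=0; 12 even; l₃=5∈[3,7].
(2·2+1)(2·5+1)(2·5+1) = 605
Δ: 2! 2! 8! / 13! → 1/38610
sum: t=0:+1/2880 t=1:−1/576 t=2:+1/2880 = -1/960
3j²(2 5 5; 0 0 0) = Δ·Π!·Σ² = 10/429  (sign +1)
sum: t=1:−1/1440 t=2:+1/2880 = -1/2880
3j²(2 5 5; -1 -1 2) = Δ·Π!·Σ² = 7/715  (sign +1)
combine: 4πI² = 605·10/429·7/715 = 70/507
take √, sign +1: I = 0.10481902

0.104819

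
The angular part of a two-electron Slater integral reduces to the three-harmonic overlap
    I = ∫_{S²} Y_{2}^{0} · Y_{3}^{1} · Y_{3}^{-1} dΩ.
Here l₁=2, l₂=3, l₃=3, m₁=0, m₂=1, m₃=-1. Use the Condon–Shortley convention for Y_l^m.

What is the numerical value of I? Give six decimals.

-0.126157

Rules hold: Σm=0, L=8 even, 1≤3≤5.
N = 5·7·7 = 245
Δ = 2!·2!·4!/9! = 1/3780
Racah Σ t=0..2: t=0:+1/24 t=1:−1/4 t=2:+1/24 = -1/6
⇒ 3j(2 3 3; 0 0 0)² = 4/105, sgn +1
Racah Σ t=0..2: t=0:+1/96 t=1:−1/6 t=2:+1/16 = -3/32
⇒ 3j(2 3 3; 0 1 -1)² = 3/140, sgn -1
4πI² = N·(3j₀)²·(3jₘ)² = 1/5
I = -1·√(0.2/4π) = -0.12615663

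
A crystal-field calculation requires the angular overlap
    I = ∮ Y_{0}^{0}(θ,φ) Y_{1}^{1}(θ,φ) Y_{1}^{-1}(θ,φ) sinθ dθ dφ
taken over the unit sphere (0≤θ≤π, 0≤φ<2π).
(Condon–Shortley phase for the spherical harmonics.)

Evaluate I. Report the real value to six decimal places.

-0.282095

m-sum 0 ✓  L=2 even ✓  1≤1≤1 ✓
Π(2lᵢ+1) = 1×3×3 = 9
triangle coeff Δ(0,1,1) = 1/3
Σ_t [0,0]: t=0:+1/1 = 1/1
(3j)²=1/3 [(0 1 1; 0 0 0)], sign=-1
Σ_t [0,0]: t=0:+1/2 = 1/2
(3j)²=1/3 [(0 1 1; 0 1 -1)], sign=+1
⇒ 4πI² = 1/1
I = (-1)√(1/1/(4π)) = -0.28209479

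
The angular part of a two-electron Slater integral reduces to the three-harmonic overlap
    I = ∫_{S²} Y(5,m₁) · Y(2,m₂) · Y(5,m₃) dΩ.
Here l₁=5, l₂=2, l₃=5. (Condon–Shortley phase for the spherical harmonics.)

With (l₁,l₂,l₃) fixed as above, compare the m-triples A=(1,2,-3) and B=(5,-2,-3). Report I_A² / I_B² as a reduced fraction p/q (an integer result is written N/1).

56/15

Same 5,2,5: normalisation and zero-m 3j drop out of the ratio.
A: Δ: 2! 8! 2! / 13! → 1/38610; sum: t=2:+1/5760 = 1/5760; 3j²(5 2 5; 1 2 -3) = Δ·Π!·Σ² = 56/2145  (sign +1)
B: Δ: 2! 8! 2! / 13! → 1/38610; sum: t=0:+1/161280 = 1/161280; 3j²(5 2 5; 5 -2 -3) = Δ·Π!·Σ² = 1/143  (sign +1)
I_A²/I_B² = (56/2145)/(1/143) = 56/15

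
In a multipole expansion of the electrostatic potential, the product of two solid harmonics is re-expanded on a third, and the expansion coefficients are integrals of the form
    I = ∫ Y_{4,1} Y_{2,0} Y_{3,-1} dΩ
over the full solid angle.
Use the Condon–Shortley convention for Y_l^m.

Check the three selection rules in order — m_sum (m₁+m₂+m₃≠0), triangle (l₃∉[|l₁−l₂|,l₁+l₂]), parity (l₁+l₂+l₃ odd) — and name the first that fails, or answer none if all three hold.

m₁+m₂+m₃ = 1 + 0 − 1 = 0  ✓
triangle: |4−2|=2 ≤ l₃=3 ≤ 4+2=6  ✓
parity: l₁+l₂+l₃ = 9 is odd  ✗

parity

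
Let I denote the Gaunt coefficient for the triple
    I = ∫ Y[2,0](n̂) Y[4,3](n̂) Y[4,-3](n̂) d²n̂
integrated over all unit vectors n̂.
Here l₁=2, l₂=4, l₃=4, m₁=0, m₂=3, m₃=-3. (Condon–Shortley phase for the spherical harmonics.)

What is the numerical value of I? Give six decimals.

Rules hold: Σm=0, L=10 even, 2≤4≤6.
N = 5·9·9 = 405
Δ = 2!·2!·6!/11! = 1/13860
Racah Σ t=0..2: t=0:+1/192 t=1:−1/36 t=2:+1/192 = -5/288
⇒ 3j(2 4 4; 0 0 0)² = 20/693, sgn -1
Racah Σ t=1..2: t=1:−1/720 t=2:+1/480 = 1/1440
⇒ 3j(2 4 4; 0 3 -3)² = 7/1980, sgn -1
4πI² = N·(3j₀)²·(3jₘ)² = 5/121
I = +1·√(0.0413223/4π) = 0.05734392

0.057344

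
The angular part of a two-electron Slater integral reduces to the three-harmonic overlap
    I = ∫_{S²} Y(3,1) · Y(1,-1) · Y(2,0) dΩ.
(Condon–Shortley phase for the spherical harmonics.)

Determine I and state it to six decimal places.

-0.202301

Checks pass: Σm=0; 6 even; l₃=2∈[2,4].
(2·3+1)(2·1+1)(2·2+1) = 105
Δ: 2! 4! 0! / 7! → 1/105
sum: t=1:−1/4 = -1/4
3j²(3 1 2; 0 0 0) = Δ·Π!·Σ² = 3/35  (sign -1)
sum: t=0:+1/8 = 1/8
3j²(3 1 2; 1 -1 0) = Δ·Π!·Σ² = 2/35  (sign +1)
combine: 4πI² = 105·3/35·2/35 = 18/35
take √, sign -1: I = -0.20230066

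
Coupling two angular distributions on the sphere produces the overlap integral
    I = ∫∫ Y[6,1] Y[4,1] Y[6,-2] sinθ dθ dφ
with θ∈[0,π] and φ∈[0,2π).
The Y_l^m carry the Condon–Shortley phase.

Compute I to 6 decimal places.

Checks pass: Σm=0; 16 even; l₃=6∈[2,10].
(2·6+1)(2·4+1)(2·6+1) = 1521
Δ: 4! 8! 4! / 17! → 1/15315300
sum: t=0:+1/829440 t=1:−1/25920 t=2:+1/9216 t=3:−1/25920 t=4:+1/829440 = 7/207360
3j²(6 4 6; 0 0 0) = Δ·Π!·Σ² = 28/2431  (sign +1)
sum: t=1:−1/82944 t=2:+1/17280 t=3:−1/34560 t=4:+1/725760 = 53/2903040
3j²(6 4 6; 1 1 -2) = Δ·Π!·Σ² = 2809/306306  (sign +1)
combine: 4πI² = 1521·28/2431·2809/306306 = 5618/34969
take √, sign +1: I = 0.11306920

0.113069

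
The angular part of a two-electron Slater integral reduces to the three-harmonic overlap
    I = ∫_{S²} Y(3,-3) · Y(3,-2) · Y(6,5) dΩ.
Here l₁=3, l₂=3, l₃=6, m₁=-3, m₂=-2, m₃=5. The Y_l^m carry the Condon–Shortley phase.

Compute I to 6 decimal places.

-0.254801

m-sum 0 ✓  L=12 even ✓  0≤6≤6 ✓
Π(2lᵢ+1) = 7×7×13 = 637
triangle coeff Δ(3,3,6) = 1/12012
Σ_t [0,0]: t=0:+1/1296 = 1/1296
(3j)²=100/3003 [(3 3 6; 0 0 0)], sign=+1
Σ_t [0,0]: t=0:+1/86400 = 1/86400
(3j)²=1/26 [(3 3 6; -3 -2 5)], sign=-1
⇒ 4πI² = 350/429
I = (-1)√(350/429/(4π)) = -0.25480060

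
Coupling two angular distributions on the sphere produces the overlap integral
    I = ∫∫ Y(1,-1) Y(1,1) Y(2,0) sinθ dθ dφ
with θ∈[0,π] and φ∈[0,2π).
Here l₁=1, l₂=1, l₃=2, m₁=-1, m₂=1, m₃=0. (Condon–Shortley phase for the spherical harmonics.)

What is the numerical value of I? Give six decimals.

Checks pass: Σm=0; 4 even; l₃=2∈[0,2].
(2·1+1)(2·1+1)(2·2+1) = 45
Δ: 0! 2! 2! / 5! → 1/30
sum: t=0:+1/1 = 1/1
3j²(1 1 2; 0 0 0) = Δ·Π!·Σ² = 2/15  (sign +1)
sum: t=0:+1/4 = 1/4
3j²(1 1 2; -1 1 0) = Δ·Π!·Σ² = 1/30  (sign +1)
combine: 4πI² = 45·2/15·1/30 = 1/5
take √, sign +1: I = 0.12615663

0.126157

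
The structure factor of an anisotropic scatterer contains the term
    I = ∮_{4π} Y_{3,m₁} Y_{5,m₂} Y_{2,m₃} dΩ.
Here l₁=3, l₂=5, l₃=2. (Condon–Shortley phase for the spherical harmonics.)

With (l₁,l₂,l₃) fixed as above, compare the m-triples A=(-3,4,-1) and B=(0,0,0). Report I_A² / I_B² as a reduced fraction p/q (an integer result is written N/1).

Same 3,5,2: normalisation and zero-m 3j drop out of the ratio.
A: Δ: 6! 0! 4! / 11! → 1/2310; sum: t=6:+1/4320 = 1/4320; 3j²(3 5 2; -3 4 -1) = Δ·Π!·Σ² = 2/55  (sign -1)
B: Δ: 6! 0! 4! / 11! → 1/2310; sum: t=3:−1/144 = -1/144; 3j²(3 5 2; 0 0 0) = Δ·Π!·Σ² = 10/231  (sign -1)
I_A²/I_B² = (2/55)/(10/231) = 21/25

21/25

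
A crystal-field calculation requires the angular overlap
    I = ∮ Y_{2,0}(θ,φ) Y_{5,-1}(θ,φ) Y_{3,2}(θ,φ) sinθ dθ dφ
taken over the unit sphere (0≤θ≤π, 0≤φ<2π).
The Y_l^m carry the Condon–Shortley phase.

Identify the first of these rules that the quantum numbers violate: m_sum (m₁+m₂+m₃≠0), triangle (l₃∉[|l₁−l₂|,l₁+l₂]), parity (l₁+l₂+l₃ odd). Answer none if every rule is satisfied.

Σmᵢ = 1  ✗
l₃∈[|l₁−l₂|,l₁+l₂]=[3,7], have l₃=3
Σlᵢ = 10 ⇒ even

m_sum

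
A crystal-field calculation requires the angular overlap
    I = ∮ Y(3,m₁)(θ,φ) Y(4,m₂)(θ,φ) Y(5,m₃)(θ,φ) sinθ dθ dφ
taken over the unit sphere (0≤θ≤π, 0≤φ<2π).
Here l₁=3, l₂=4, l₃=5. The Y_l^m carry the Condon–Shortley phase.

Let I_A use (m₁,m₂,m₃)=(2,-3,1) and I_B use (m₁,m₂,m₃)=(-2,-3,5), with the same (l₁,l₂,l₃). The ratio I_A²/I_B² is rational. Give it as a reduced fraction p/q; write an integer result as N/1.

121/210

Same 3,4,5: normalisation and zero-m 3j drop out of the ratio.
A: Δ: 2! 4! 6! / 13! → 1/180180; sum: t=0:+1/1440 t=1:−1/17280 = 11/17280; 3j²(3 4 5; 2 -3 1) = Δ·Π!·Σ² = 11/468  (sign +1)
B: Δ: 2! 4! 6! / 13! → 1/180180; sum: t=1:−1/17280 = -1/17280; 3j²(3 4 5; -2 -3 5) = Δ·Π!·Σ² = 35/858  (sign -1)
I_A²/I_B² = (11/468)/(35/858) = 121/210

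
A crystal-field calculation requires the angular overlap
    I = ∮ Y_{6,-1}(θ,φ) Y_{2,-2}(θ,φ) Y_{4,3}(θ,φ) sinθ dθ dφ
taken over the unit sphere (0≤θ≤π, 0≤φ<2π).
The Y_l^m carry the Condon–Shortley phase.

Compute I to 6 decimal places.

Checks pass: Σm=0; 12 even; l₃=4∈[4,8].
(2·6+1)(2·2+1)(2·4+1) = 585
Δ: 4! 8! 0! / 13! → 1/6435
sum: t=2:+1/2304 = 1/2304
3j²(6 2 4; 0 0 0) = Δ·Π!·Σ² = 5/143  (sign +1)
sum: t=0:+1/120960 = 1/120960
3j²(6 2 4; -1 -2 3) = Δ·Π!·Σ² = 1/1287  (sign -1)
combine: 4πI² = 585·5/143·1/1287 = 25/1573
take √, sign -1: I = -0.03556319

-0.035563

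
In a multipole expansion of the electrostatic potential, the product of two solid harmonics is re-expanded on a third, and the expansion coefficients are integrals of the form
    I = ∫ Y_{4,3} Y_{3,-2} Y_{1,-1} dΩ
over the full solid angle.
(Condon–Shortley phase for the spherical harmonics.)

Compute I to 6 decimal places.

-0.282095

m-sum 0 ✓  L=8 even ✓  1≤1≤7 ✓
Π(2lᵢ+1) = 9×7×3 = 189
triangle coeff Δ(4,3,1) = 1/252
Σ_t [3,3]: t=3:−1/36 = -1/36
(3j)²=4/63 [(4 3 1; 0 0 0)], sign=+1
Σ_t [1,1]: t=1:−1/240 = -1/240
(3j)²=1/12 [(4 3 1; 3 -2 -1)], sign=-1
⇒ 4πI² = 1/1
I = (-1)√(1/1/(4π)) = -0.28209479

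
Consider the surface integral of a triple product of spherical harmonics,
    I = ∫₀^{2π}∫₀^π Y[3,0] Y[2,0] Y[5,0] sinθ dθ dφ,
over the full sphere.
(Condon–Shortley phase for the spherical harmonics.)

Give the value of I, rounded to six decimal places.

m-sum 0 ✓  L=10 even ✓  1≤5≤5 ✓
Π(2lᵢ+1) = 7×5×11 = 385
triangle coeff Δ(3,2,5) = 1/2310
Σ_t [0,0]: t=0:+1/144 = 1/144
(3j)²=10/231 [(3 2 5; 0 0 0)], sign=-1
(m-triple is (0,0,0) — same symbol as above.)
⇒ 4πI² = 500/693
I = (+1)√(500/693/(4π)) = 0.23961470

0.239615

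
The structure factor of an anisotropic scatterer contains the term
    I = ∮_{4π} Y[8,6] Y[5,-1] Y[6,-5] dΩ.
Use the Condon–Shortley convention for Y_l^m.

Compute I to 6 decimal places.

0.000000

Σlᵢ=19 odd — θ-integrand is odd under cosθ→−cosθ; I=0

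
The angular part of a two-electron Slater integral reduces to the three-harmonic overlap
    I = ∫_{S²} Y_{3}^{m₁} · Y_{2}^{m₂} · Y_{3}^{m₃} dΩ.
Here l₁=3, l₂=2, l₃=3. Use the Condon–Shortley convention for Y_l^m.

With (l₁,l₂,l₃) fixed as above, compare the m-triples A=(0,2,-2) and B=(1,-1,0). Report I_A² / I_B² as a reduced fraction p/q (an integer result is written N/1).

10/1

l's match ⇒ only the (l;m) 3-j factors differ between A and B.
A: triangle coeff Δ(3,2,3) = 1/3780; Σ_t [2,2]: t=2:+1/24 = 1/24; (3j)²=1/21 [(3 2 3; 0 2 -2)], sign=-1
B: triangle coeff Δ(3,2,3) = 1/3780; Σ_t [0,1]: t=0:+1/8 t=1:−1/12 = 1/24; (3j)²=1/210 [(3 2 3; 1 -1 0)], sign=-1
I_A²/I_B² = (1/21)/(1/210) = 10/1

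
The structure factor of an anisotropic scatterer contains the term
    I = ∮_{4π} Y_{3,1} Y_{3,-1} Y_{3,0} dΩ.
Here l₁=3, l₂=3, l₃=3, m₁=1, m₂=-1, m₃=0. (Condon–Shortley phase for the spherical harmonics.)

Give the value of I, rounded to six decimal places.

l₁+l₂+l₃=9 is odd: 3j(l;000)=0 ⇒ I=0

0.000000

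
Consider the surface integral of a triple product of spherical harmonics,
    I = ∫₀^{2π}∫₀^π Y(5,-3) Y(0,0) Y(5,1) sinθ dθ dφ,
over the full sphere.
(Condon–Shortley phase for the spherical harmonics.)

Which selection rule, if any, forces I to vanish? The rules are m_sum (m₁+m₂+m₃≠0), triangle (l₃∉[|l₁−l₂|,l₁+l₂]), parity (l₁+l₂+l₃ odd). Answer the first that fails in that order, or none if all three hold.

m_sum

m₁+m₂+m₃ = -3 + 0 + 1 = -2  ✗
triangle: |5−0|=5 ≤ l₃=5 ≤ 5+0=5
parity: l₁+l₂+l₃ = 10 is even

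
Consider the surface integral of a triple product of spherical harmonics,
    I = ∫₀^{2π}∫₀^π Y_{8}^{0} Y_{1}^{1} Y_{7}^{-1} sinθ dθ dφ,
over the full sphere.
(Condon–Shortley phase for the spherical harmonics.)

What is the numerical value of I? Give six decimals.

0.161907

Checks pass: Σm=0; 16 even; l₃=7∈[7,9].
(2·8+1)(2·1+1)(2·7+1) = 765
Δ: 2! 14! 0! / 17! → 1/2040
sum: t=1:−1/25401600 = -1/25401600
3j²(8 1 7; 0 0 0) = Δ·Π!·Σ² = 8/255  (sign +1)
sum: t=2:+1/58060800 = 1/58060800
3j²(8 1 7; 0 1 -1) = Δ·Π!·Σ² = 7/510  (sign +1)
combine: 4πI² = 765·8/255·7/510 = 28/85
take √, sign +1: I = 0.16190663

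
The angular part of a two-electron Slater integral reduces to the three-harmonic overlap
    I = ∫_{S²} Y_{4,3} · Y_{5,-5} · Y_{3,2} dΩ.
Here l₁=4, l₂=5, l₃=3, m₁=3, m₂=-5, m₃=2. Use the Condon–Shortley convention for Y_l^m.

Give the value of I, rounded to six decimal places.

-0.212007

Checks pass: Σm=0; 12 even; l₃=3∈[1,9].
(2·4+1)(2·5+1)(2·3+1) = 693
Δ: 6! 2! 4! / 13! → 1/180180
sum: t=2:+1/576 t=3:−1/144 t=4:+1/576 = -1/288
3j²(4 5 3; 0 0 0) = Δ·Π!·Σ² = 20/1001  (sign +1)
sum: t=0:+1/17280 = 1/17280
3j²(4 5 3; 3 -5 2) = Δ·Π!·Σ² = 35/858  (sign -1)
combine: 4πI² = 693·20/1001·35/858 = 1050/1859
take √, sign -1: I = -0.21200691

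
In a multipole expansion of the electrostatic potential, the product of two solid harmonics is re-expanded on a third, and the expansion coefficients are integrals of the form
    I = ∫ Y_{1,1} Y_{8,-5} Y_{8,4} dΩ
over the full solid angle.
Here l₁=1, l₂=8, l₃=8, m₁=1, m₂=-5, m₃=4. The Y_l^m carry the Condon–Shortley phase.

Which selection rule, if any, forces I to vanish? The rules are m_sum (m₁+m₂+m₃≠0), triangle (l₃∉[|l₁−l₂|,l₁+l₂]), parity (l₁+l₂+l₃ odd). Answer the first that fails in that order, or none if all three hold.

parity

Σmᵢ = 0  ✓
l₃∈[|l₁−l₂|,l₁+l₂]=[7,9], have l₃=8  ✓
Σlᵢ = 17 ⇒ odd  ✗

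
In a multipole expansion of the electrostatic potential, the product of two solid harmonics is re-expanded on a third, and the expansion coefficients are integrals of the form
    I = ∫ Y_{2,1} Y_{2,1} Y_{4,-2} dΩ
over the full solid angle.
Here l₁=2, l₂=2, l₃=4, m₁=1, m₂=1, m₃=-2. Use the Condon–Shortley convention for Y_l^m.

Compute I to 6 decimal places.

Rules hold: Σm=0, L=8 even, 0≤4≤4.
N = 5·5·9 = 225
Δ = 0!·4!·4!/9! = 1/630
Racah Σ t=0..0: t=0:+1/16 = 1/16
⇒ 3j(2 2 4; 0 0 0)² = 2/35, sgn +1
Racah Σ t=0..0: t=0:+1/36 = 1/36
⇒ 3j(2 2 4; 1 1 -2)² = 4/63, sgn +1
4πI² = N·(3j₀)²·(3jₘ)² = 40/49
I = +1·√(0.816327/4π) = 0.25487487

0.254875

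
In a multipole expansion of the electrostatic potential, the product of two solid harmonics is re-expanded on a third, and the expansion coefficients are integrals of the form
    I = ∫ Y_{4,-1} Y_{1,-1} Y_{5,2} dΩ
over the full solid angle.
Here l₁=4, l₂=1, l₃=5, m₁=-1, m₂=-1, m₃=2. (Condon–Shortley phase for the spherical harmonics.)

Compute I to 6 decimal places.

Checks pass: Σm=0; 10 even; l₃=5∈[3,5].
(2·4+1)(2·1+1)(2·5+1) = 297
Δ: 0! 8! 2! / 11! → 1/495
sum: t=0:+1/576 = 1/576
3j²(4 1 5; 0 0 0) = Δ·Π!·Σ² = 5/99  (sign -1)
sum: t=0:+1/1440 = 1/1440
3j²(4 1 5; -1 -1 2) = Δ·Π!·Σ² = 7/165  (sign -1)
combine: 4πI² = 297·5/99·7/165 = 7/11
take √, sign +1: I = 0.22503380

0.225034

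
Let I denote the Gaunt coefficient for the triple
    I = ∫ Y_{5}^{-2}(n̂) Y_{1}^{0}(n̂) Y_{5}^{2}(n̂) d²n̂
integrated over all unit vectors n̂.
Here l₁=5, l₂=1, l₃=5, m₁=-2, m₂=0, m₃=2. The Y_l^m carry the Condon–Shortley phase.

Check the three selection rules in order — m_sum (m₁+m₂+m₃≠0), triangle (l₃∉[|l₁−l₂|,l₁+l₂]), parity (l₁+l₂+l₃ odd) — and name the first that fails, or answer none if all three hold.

Σmᵢ = 0  ✓
l₃∈[|l₁−l₂|,l₁+l₂]=[4,6], have l₃=5  ✓
Σlᵢ = 11 ⇒ odd  ✗

parity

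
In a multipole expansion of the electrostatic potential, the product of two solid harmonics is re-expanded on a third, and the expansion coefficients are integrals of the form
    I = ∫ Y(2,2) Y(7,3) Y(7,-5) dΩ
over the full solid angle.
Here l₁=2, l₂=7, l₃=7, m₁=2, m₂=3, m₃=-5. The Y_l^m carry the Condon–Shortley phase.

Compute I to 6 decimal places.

0.139127

Checks pass: Σm=0; 16 even; l₃=7∈[5,9].
(2·2+1)(2·7+1)(2·7+1) = 1125
Δ: 2! 2! 12! / 17! → 1/185640
sum: t=0:+1/2419200 t=1:−1/518400 t=2:+1/2419200 = -1/907200
3j²(2 7 7; 0 0 0) = Δ·Π!·Σ² = 56/3315  (sign +1)
sum: t=0:+1/29030400 = 1/29030400
3j²(2 7 7; 2 3 -5) = Δ·Π!·Σ² = 99/7735  (sign +1)
combine: 4πI² = 1125·56/3315·99/7735 = 11880/48841
take √, sign +1: I = 0.13912687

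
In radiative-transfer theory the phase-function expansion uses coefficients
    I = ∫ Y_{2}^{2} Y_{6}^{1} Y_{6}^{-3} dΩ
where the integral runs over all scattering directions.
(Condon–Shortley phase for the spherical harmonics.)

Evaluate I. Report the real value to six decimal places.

Checks pass: Σm=0; 14 even; l₃=6∈[4,8].
(2·2+1)(2·6+1)(2·6+1) = 845
Δ: 2! 2! 10! / 15! → 1/90090
sum: t=0:+1/69120 t=1:−1/14400 t=2:+1/69120 = -7/172800
3j²(2 6 6; 0 0 0) = Δ·Π!·Σ² = 14/715  (sign -1)
sum: t=0:+1/120960 = 1/120960
3j²(2 6 6; 2 1 -3) = Δ·Π!·Σ² = 24/1001  (sign -1)
combine: 4πI² = 845·14/715·24/1001 = 48/121
take √, sign +1: I = 0.17767364

0.177674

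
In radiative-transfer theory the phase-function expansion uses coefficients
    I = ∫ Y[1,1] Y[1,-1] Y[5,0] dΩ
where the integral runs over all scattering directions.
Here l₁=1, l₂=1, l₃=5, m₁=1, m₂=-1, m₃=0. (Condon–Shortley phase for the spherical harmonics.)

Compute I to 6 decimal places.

|1−1|≤5≤1+1 violated ⇒ I = 0

0.000000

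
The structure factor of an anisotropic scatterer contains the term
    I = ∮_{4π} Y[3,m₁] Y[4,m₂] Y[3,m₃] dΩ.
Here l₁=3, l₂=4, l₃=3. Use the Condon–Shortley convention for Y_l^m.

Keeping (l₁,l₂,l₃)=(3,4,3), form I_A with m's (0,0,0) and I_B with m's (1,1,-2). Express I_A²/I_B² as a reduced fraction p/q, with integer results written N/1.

9/8

Shared (l₁,l₂,l₃)=(3,4,3): N and (l;000)² cancel in I_A²/I_B².
A: Δ = 4!·2!·4!/11! = 1/34650; Racah Σ t=1..3: t=1:−1/72 t=2:+1/16 t=3:−1/72 = 5/144; ⇒ 3j(3 4 3; 0 0 0)² = 2/77, sgn -1
B: Δ = 4!·2!·4!/11! = 1/34650; Racah Σ t=1..2: t=1:−1/144 t=2:+1/48 = 1/72; ⇒ 3j(3 4 3; 1 1 -2)² = 16/693, sgn -1
I_A²/I_B² = (2/77)/(16/693) = 9/8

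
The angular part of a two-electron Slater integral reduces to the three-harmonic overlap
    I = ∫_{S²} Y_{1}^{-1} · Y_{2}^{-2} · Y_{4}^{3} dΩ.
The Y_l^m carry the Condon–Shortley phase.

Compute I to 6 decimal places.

triangle: need 1≤l₃≤3, have 4; I=0

0.000000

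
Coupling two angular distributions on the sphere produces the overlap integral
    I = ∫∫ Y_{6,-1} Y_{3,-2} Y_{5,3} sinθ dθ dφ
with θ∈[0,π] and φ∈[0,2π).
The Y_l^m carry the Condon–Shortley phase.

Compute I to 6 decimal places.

Checks pass: Σm=0; 14 even; l₃=5∈[3,9].
(2·6+1)(2·3+1)(2·5+1) = 1001
Δ: 4! 8! 2! / 15! → 1/675675
sum: t=1:−1/8640 t=2:+1/2304 t=3:−1/8640 = 7/34560
3j²(6 3 5; 0 0 0) = Δ·Π!·Σ² = 7/429  (sign -1)
sum: t=0:+1/120960 t=1:−1/17280 = -1/20160
3j²(6 3 5; -1 -2 3) = Δ·Π!·Σ² = 64/3003  (sign -1)
combine: 4πI² = 1001·7/429·64/3003 = 448/1287
take √, sign +1: I = 0.16643505

0.166435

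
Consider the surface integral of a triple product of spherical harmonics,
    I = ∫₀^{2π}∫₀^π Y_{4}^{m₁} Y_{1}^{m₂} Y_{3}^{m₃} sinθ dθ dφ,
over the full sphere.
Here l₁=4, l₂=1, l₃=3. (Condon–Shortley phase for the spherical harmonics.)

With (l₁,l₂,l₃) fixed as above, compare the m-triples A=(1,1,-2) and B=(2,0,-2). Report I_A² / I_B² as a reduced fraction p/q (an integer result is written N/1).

l's match ⇒ only the (l;m) 3-j factors differ between A and B.
A: triangle coeff Δ(4,1,3) = 1/252; Σ_t [2,2]: t=2:+1/240 = 1/240; (3j)²=1/84 [(4 1 3; 1 1 -2)], sign=-1
B: triangle coeff Δ(4,1,3) = 1/252; Σ_t [1,1]: t=1:−1/120 = -1/120; (3j)²=1/21 [(4 1 3; 2 0 -2)], sign=+1
I_A²/I_B² = (1/84)/(1/21) = 1/4

1/4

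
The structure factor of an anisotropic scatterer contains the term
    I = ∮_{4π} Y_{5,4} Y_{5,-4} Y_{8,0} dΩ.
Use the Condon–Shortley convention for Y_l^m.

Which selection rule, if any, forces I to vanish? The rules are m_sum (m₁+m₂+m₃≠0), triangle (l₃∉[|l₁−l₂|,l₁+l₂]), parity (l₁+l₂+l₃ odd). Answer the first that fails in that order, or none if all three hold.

Σmᵢ = 0  ✓
l₃∈[|l₁−l₂|,l₁+l₂]=[0,10], have l₃=8  ✓
Σlᵢ = 18 ⇒ even  ✓

none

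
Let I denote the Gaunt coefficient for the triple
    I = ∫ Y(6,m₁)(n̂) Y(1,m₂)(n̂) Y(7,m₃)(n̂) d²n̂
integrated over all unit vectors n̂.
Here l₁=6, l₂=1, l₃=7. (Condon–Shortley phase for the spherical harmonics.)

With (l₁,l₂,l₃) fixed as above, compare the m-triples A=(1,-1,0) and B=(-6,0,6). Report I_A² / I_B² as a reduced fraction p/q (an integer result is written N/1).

21/13

Same 6,1,7: normalisation and zero-m 3j drop out of the ratio.
A: Δ: 0! 12! 2! / 15! → 1/1365; sum: t=0:+1/1209600 = 1/1209600; 3j²(6 1 7; 1 -1 0) = Δ·Π!·Σ² = 1/65  (sign -1)
B: Δ: 0! 12! 2! / 15! → 1/1365; sum: t=0:+1/479001600 = 1/479001600; 3j²(6 1 7; -6 0 6) = Δ·Π!·Σ² = 1/105  (sign -1)
I_A²/I_B² = (1/65)/(1/105) = 21/13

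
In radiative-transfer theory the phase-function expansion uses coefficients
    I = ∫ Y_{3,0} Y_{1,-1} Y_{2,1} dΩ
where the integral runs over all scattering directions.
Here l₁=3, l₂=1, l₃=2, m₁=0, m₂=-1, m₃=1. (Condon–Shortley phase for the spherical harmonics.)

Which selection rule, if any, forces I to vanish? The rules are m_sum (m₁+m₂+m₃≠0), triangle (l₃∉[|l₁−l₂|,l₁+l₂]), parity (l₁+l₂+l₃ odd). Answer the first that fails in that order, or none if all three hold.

m₁+m₂+m₃ = 0 − 1 + 1 = 0  ✓
triangle: |3−1|=2 ≤ l₃=2 ≤ 3+1=4  ✓
parity: l₁+l₂+l₃ = 6 is even  ✓

none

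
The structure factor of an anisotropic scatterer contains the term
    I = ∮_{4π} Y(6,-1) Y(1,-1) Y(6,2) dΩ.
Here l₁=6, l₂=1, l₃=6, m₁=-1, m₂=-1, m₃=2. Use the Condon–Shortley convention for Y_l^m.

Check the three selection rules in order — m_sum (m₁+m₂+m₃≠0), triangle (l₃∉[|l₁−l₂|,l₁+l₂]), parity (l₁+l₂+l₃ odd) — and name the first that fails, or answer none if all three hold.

Σmᵢ = 0  ✓
l₃∈[|l₁−l₂|,l₁+l₂]=[5,7], have l₃=6  ✓
Σlᵢ = 13 ⇒ odd  ✗

parity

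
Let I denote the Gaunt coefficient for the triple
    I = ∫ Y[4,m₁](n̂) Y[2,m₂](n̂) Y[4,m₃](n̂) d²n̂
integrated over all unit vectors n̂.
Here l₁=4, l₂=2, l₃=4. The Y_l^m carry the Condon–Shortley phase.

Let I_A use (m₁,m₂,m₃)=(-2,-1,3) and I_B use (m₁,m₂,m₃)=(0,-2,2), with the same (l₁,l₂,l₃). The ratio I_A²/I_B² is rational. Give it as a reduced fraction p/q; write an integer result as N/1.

35/36

Shared (l₁,l₂,l₃)=(4,2,4): N and (l;000)² cancel in I_A²/I_B².
A: Δ = 2!·6!·2!/11! = 1/13860; Racah Σ t=0..1: t=0:+1/1440 t=1:−1/240 = -1/288; ⇒ 3j(4 2 4; -2 -1 3)² = 5/132, sgn +1
B: Δ = 2!·6!·2!/11! = 1/13860; Racah Σ t=0..0: t=0:+1/192 = 1/192; ⇒ 3j(4 2 4; 0 -2 2)² = 3/77, sgn +1
I_A²/I_B² = (5/132)/(3/77) = 35/36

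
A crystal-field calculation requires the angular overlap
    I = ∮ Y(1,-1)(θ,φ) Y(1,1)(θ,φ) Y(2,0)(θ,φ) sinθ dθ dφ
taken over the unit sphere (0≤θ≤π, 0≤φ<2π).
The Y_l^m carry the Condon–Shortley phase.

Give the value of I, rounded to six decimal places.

0.126157

m-sum 0 ✓  L=4 even ✓  0≤2≤2 ✓
Π(2lᵢ+1) = 3×3×5 = 45
triangle coeff Δ(1,1,2) = 1/30
Σ_t [0,0]: t=0:+1/1 = 1/1
(3j)²=2/15 [(1 1 2; 0 0 0)], sign=+1
Σ_t [0,0]: t=0:+1/4 = 1/4
(3j)²=1/30 [(1 1 2; -1 1 0)], sign=+1
⇒ 4πI² = 1/5
I = (+1)√(1/5/(4π)) = 0.12615663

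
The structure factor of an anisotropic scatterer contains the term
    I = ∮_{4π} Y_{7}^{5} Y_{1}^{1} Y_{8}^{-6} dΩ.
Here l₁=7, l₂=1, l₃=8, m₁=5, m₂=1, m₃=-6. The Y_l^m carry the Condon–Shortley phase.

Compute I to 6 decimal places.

0.291881

Checks pass: Σm=0; 16 even; l₃=8∈[6,8].
(2·7+1)(2·1+1)(2·8+1) = 765
Δ: 0! 14! 2! / 17! → 1/2040
sum: t=0:+1/25401600 = 1/25401600
3j²(7 1 8; 0 0 0) = Δ·Π!·Σ² = 8/255  (sign +1)
sum: t=0:+1/1916006400 = 1/1916006400
3j²(7 1 8; 5 1 -6) = Δ·Π!·Σ² = 91/2040  (sign +1)
combine: 4πI² = 765·8/255·91/2040 = 91/85
take √, sign +1: I = 0.29188132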